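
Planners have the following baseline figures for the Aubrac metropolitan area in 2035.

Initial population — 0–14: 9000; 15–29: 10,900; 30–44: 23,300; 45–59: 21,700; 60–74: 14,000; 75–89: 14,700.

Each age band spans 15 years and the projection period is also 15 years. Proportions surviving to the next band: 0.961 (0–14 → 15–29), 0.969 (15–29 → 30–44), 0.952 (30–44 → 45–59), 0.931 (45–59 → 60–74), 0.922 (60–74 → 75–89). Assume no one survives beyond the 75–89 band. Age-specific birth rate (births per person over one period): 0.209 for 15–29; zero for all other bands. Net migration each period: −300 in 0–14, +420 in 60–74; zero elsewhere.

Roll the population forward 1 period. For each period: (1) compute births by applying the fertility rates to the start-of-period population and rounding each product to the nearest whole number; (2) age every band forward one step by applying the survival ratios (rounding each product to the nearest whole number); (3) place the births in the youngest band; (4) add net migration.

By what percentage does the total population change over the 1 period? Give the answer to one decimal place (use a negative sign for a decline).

Call the bands 1 to 6, youngest first.
[period 1]
Births: 10900 × 0.209 = 2278
Band 2: 9000 × 0.961 = 8649
Band 3: 10900 × 0.969 = 10562
Band 4: 23300 × 0.952 = 22182
Band 5: 21700 × 0.931 = 20203
Band 6: 14000 × 0.922 = 12908
Net migration: Band 1 − 300 → 1978; Band 5 + 420 → 20623
Giving 1978 / 8649 / 10562 / 22182 / 20623 / 12908.
Total: 93600 → 76902; change = -16698; percentage change = -17.8%

-17.8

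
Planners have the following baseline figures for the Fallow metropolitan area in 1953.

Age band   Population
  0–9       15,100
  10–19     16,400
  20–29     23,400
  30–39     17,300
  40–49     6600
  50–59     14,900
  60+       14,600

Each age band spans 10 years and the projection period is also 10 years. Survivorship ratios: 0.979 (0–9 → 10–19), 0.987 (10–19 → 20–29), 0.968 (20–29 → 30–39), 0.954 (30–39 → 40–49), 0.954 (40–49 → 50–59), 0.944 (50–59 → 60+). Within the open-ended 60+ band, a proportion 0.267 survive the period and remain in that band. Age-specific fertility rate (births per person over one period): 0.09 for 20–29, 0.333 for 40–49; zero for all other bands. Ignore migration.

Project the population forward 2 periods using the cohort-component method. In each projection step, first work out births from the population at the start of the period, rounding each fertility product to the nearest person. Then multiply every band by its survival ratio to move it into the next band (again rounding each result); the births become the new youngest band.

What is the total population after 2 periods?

89520

Numbering the bands 1..7 from youngest to oldest:
— Period 1 —
Births: 23400 × 0.09 = 2106, 6600 × 0.333 = 2198 — total 4304
Band 2: 15100 × 0.979 = 14783
Band 3: 16400 × 0.987 = 16187
Band 4: 23400 × 0.968 = 22651
Band 5: 17300 × 0.954 = 16504
Band 6: 6600 × 0.954 = 6296
Band 7: 14900 × 0.944 + 14600 × 0.267 = 14066 + 3898 = 17964
Giving 4304 / 14783 / 16187 / 22651 / 16504 / 6296 / 17964.
— Period 2 —
Births: 16187 × 0.09 = 1457, 16504 × 0.333 = 5496 — total 6953
Band 2: 4304 × 0.979 = 4214
Band 3: 14783 × 0.987 = 14591
Band 4: 16187 × 0.968 = 15669
Band 5: 22651 × 0.954 = 21609
Band 6: 16504 × 0.954 = 15745
Band 7: 6296 × 0.944 + 17964 × 0.267 = 5943 + 4796 = 10739
Giving 6953 / 4214 / 14591 / 15669 / 21609 / 15745 / 10739.
Total after period 2: 6953 + 4214 + 14591 + 15669 + 21609 + 15745 + 10739 = 89520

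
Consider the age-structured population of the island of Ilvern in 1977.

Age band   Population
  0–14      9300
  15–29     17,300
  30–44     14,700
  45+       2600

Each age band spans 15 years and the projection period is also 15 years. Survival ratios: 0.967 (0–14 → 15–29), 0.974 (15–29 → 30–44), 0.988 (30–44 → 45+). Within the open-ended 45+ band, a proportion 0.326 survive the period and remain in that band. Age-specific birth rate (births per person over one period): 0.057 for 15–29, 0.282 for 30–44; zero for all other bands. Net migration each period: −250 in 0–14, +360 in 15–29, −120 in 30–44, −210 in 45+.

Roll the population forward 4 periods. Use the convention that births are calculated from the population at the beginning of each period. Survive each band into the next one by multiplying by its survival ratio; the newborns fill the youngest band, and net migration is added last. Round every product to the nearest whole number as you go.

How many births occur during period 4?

1657

After projecting period 1:
Births: 17300 × 0.057 = 986, 14700 × 0.282 = 4145 ⇒ total 5131
15–29: 9300 × 0.967 = 8993
30–44: 17300 × 0.974 = 16850
45+: 14700 × 0.988 + 2600 × 0.326 = 14524 + 848 = 15372
Net migration: 0–14 − 250 → 4881; 15–29 + 360 → 9353; 30–44 − 120 → 16730; 45+ − 210 → 15162
End of period: [4881, 9353, 16730, 15162]
After projecting period 2:
Births: 9353 × 0.057 = 533, 16730 × 0.282 = 4718 ⇒ total 5251
15–29: 4881 × 0.967 = 4720
30–44: 9353 × 0.974 = 9110
45+: 16730 × 0.988 + 15162 × 0.326 = 16529 + 4943 = 21472
Net migration: 0–14 − 250 → 5001; 15–29 + 360 → 5080; 30–44 − 120 → 8990; 45+ − 210 → 21262
End of period: [5001, 5080, 8990, 21262]
After projecting period 3:
Births: 5080 × 0.057 = 290, 8990 × 0.282 = 2535 ⇒ total 2825
15–29: 5001 × 0.967 = 4836
30–44: 5080 × 0.974 = 4948
45+: 8990 × 0.988 + 21262 × 0.326 = 8882 + 6931 = 15813
Net migration: 0–14 − 250 → 2575; 15–29 + 360 → 5196; 30–44 − 120 → 4828; 45+ − 210 → 15603
End of period: [2575, 5196, 4828, 15603]
After projecting period 4:
Births: 5196 × 0.057 = 296, 4828 × 0.282 = 1361 ⇒ total 1657
15–29: 2575 × 0.967 = 2490
30–44: 5196 × 0.974 = 5061
45+: 4828 × 0.988 + 15603 × 0.326 = 4770 + 5087 = 9857
Net migration: 0–14 − 250 → 1407; 15–29 + 360 → 2850; 30–44 − 120 → 4941; 45+ − 210 → 9647
End of period: [1407, 2850, 4941, 9647]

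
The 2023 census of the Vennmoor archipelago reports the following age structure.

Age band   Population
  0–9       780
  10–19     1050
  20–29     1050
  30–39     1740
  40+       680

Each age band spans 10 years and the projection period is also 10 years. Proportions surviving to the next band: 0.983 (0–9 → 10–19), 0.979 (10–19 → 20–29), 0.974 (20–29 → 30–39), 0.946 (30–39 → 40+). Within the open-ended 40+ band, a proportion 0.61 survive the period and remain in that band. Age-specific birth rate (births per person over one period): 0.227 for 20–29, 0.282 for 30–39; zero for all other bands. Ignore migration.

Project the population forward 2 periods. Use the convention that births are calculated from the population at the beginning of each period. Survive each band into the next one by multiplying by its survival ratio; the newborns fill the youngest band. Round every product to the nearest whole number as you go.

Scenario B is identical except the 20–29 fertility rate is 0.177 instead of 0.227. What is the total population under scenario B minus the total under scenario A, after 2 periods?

-103

Period 1.
Births: 1050 × 0.227 = 238 ; 1740 × 0.282 = 491 → 729
10–19: 780 × 0.983 = 767
20–29: 1050 × 0.979 = 1028
30–39: 1050 × 0.974 = 1023
40+: 1740 × 0.946 + 680 × 0.61 = 1646 + 415 = 2061
Population now: 0–9=729, 10–19=767, 20–29=1028, 30–39=1023, 40+=2061
Period 2.
Births: 1028 × 0.227 = 233 ; 1023 × 0.282 = 288 → 521
10–19: 729 × 0.983 = 717
20–29: 767 × 0.979 = 751
30–39: 1028 × 0.974 = 1001
40+: 1023 × 0.946 + 2061 × 0.61 = 968 + 1257 = 2225
Population now: 0–9=521, 10–19=717, 20–29=751, 30–39=1001, 40+=2225
Scenario A total after 2 periods: 5215
Scenario B projection —
Period 1.
Births: 1050 × 0.177 = 186 ; 1740 × 0.282 = 491 → 677
10–19: 780 × 0.983 = 767
20–29: 1050 × 0.979 = 1028
30–39: 1050 × 0.974 = 1023
40+: 1740 × 0.946 + 680 × 0.61 = 1646 + 415 = 2061
Population now: 0–9=677, 10–19=767, 20–29=1028, 30–39=1023, 40+=2061
Period 2.
Births: 1028 × 0.177 = 182 ; 1023 × 0.282 = 288 → 470
10–19: 677 × 0.983 = 665
20–29: 767 × 0.979 = 751
30–39: 1028 × 0.974 = 1001
40+: 1023 × 0.946 + 2061 × 0.61 = 968 + 1257 = 2225
Population now: 0–9=470, 10–19=665, 20–29=751, 30–39=1001, 40+=2225
Scenario B total after 2 periods: 5112
Difference B − A = 5112 − 5215 = -103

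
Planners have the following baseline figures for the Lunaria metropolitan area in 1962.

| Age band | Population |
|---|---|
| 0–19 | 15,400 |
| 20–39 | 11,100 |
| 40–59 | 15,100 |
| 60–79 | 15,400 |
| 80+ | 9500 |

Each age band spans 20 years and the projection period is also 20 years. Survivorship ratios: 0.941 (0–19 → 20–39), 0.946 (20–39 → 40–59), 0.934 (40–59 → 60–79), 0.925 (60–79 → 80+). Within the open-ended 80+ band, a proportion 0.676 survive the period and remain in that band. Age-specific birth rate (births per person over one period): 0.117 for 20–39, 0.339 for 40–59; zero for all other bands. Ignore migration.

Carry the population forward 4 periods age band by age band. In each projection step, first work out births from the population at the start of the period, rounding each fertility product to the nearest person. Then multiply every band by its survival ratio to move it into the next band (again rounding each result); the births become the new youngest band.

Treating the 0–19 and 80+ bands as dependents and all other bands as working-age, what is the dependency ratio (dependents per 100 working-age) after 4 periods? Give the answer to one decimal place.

218.2

Period 1:
Births: 11100 * 0.117 = 1299, 15100 * 0.339 = 5119 ⇒ total 6418
20–39: 15400 * 0.941 = 14491
40–59: 11100 * 0.946 = 10501
60–79: 15100 * 0.934 = 14103
80+: 15400 * 0.925 + 9500 * 0.676 = 14245 + 6422 = 20667
→ [6418, 14491, 10501, 14103, 20667]
Period 2:
Births: 14491 * 0.117 = 1695, 10501 * 0.339 = 3560 ⇒ total 5255
20–39: 6418 * 0.941 = 6039
40–59: 14491 * 0.946 = 13708
60–79: 10501 * 0.934 = 9808
80+: 14103 * 0.925 + 20667 * 0.676 = 13045 + 13971 = 27016
→ [5255, 6039, 13708, 9808, 27016]
Period 3:
Births: 6039 * 0.117 = 707, 13708 * 0.339 = 4647 ⇒ total 5354
20–39: 5255 * 0.941 = 4945
40–59: 6039 * 0.946 = 5713
60–79: 13708 * 0.934 = 12803
80+: 9808 * 0.925 + 27016 * 0.676 = 9072 + 18263 = 27335
→ [5354, 4945, 5713, 12803, 27335]
Period 4:
Births: 4945 * 0.117 = 579, 5713 * 0.339 = 1937 ⇒ total 2516
20–39: 5354 * 0.941 = 5038
40–59: 4945 * 0.946 = 4678
60–79: 5713 * 0.934 = 5336
80+: 12803 * 0.925 + 27335 * 0.676 = 11843 + 18478 = 30321
→ [2516, 5038, 4678, 5336, 30321]
Dependents (band 0–19 + band 80+) = 2516 + 30321 = 32837; working-age = 15052; ratio = 32837/15052 × 100 = 218.2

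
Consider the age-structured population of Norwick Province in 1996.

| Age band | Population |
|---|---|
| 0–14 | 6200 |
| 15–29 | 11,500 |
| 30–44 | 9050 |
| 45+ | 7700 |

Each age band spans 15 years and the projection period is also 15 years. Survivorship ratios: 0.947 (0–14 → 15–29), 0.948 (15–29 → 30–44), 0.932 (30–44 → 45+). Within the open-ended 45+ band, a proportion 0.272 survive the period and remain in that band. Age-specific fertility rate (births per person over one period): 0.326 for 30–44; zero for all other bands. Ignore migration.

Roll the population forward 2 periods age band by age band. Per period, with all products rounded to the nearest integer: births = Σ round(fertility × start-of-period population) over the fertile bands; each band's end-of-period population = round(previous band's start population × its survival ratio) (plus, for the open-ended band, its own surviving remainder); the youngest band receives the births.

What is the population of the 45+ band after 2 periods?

Period 1:
Births: 9050 × 0.326 = 2950
15–29: 6200 × 0.947 = 5871
30–44: 11500 × 0.948 = 10902
45+: 9050 × 0.932 + 7700 × 0.272 = 8435 + 2094 = 10529
Giving 2950 / 5871 / 10902 / 10529.
Period 2:
Births: 10902 × 0.326 = 3554
15–29: 2950 × 0.947 = 2794
30–44: 5871 × 0.948 = 5566
45+: 10902 × 0.932 + 10529 × 0.272 = 10161 + 2864 = 13025
Giving 3554 / 2794 / 5566 / 13025.

13025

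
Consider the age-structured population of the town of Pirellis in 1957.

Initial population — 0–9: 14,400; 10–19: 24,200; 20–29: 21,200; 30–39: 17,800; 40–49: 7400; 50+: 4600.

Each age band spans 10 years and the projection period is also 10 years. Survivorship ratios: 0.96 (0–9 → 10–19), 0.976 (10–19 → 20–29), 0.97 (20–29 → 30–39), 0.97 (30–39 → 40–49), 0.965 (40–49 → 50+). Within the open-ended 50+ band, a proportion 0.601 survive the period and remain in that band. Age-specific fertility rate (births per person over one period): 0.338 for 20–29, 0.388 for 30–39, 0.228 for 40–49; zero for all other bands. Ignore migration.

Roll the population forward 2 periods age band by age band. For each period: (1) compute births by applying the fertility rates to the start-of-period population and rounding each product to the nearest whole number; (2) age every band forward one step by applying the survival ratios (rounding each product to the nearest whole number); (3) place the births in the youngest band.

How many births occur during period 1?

— Period 1 —
Births: 21200 × 0.338 = 7166 ; 17800 × 0.388 = 6906 ; 7400 × 0.228 = 1687 ⇒ total 15759
10–19: 14400 × 0.96 = 13824
20–29: 24200 × 0.976 = 23619
30–39: 21200 × 0.97 = 20564
40–49: 17800 × 0.97 = 17266
50+: 7400 × 0.965 + 4600 × 0.601 = 7141 + 2765 = 9906
End of period: [15759, 13824, 23619, 20564, 17266, 9906]

15759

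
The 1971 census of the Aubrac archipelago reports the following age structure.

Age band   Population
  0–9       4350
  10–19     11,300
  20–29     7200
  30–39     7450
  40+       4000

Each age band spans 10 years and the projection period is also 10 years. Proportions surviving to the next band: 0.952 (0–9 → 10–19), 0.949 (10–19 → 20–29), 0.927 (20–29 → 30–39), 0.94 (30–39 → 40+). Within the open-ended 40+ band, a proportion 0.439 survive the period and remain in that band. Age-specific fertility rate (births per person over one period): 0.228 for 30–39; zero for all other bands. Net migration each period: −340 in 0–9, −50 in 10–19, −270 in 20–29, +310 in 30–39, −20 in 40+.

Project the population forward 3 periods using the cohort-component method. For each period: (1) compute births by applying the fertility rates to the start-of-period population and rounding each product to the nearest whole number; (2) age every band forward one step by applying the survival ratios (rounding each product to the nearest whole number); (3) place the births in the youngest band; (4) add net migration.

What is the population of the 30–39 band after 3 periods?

3658

[period 1]
Births: 7450 × 0.228 = 1699
10–19: 4350 × 0.952 = 4141
20–29: 11300 × 0.949 = 10724
30–39: 7200 × 0.927 = 6674
40+: 7450 × 0.94 + 4000 × 0.439 = 7003 + 1756 = 8759
Net migration: 0–9 − 340 → 1359; 10–19 − 50 → 4091; 20–29 − 270 → 10454; 30–39 + 310 → 6984; 40+ − 20 → 8739
Population now: 0–9=1359, 10–19=4091, 20–29=10454, 30–39=6984, 40+=8739
[period 2]
Births: 6984 × 0.228 = 1592
10–19: 1359 × 0.952 = 1294
20–29: 4091 × 0.949 = 3882
30–39: 10454 × 0.927 = 9691
40+: 6984 × 0.94 + 8739 × 0.439 = 6565 + 3836 = 10401
Net migration: 0–9 − 340 → 1252; 10–19 − 50 → 1244; 20–29 − 270 → 3612; 30–39 + 310 → 10001; 40+ − 20 → 10381
Population now: 0–9=1252, 10–19=1244, 20–29=3612, 30–39=10001, 40+=10381
[period 3]
Births: 10001 × 0.228 = 2280
10–19: 1252 × 0.952 = 1192
20–29: 1244 × 0.949 = 1181
30–39: 3612 × 0.927 = 3348
40+: 10001 × 0.94 + 10381 × 0.439 = 9401 + 4557 = 13958
Net migration: 0–9 − 340 → 1940; 10–19 − 50 → 1142; 20–29 − 270 → 911; 30–39 + 310 → 3658; 40+ − 20 → 13938
Population now: 0–9=1940, 10–19=1142, 20–29=911, 30–39=3658, 40+=13938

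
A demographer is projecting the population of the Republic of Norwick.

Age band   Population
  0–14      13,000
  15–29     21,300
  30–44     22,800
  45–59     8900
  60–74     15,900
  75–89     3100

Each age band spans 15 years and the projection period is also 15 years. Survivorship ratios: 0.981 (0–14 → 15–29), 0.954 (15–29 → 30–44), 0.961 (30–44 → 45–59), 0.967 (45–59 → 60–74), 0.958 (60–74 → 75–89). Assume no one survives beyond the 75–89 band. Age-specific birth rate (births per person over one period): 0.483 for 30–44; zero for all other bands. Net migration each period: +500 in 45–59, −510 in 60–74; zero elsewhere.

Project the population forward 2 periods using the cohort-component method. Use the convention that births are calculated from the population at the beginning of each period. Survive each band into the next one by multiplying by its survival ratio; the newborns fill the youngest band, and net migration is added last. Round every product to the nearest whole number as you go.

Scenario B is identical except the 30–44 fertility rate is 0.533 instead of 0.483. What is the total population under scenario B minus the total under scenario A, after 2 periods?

(Groups numbered youngest = 1 to oldest = 6.)
After projecting period 1:
Births: 22800 × 0.483 = 11012
Group 2: 13000 × 0.981 = 12753
Group 3: 21300 × 0.954 = 20320
Group 4: 22800 × 0.961 = 21911
Group 5: 8900 × 0.967 = 8606
Group 6: 15900 × 0.958 = 15232
Net migration: Group 4 + 500 → 22411; Group 5 − 510 → 8096
→ [11012, 12753, 20320, 22411, 8096, 15232]
After projecting period 2:
Births: 20320 × 0.483 = 9815
Group 2: 11012 × 0.981 = 10803
Group 3: 12753 × 0.954 = 12166
Group 4: 20320 × 0.961 = 19528
Group 5: 22411 × 0.967 = 21671
Group 6: 8096 × 0.958 = 7756
Net migration: Group 4 + 500 → 20028; Group 5 − 510 → 21161
→ [9815, 10803, 12166, 20028, 21161, 7756]
Scenario A total after 2 periods: 81729
Scenario B projection —
After projecting period 1:
Births: 22800 × 0.533 = 12152
Group 2: 13000 × 0.981 = 12753
Group 3: 21300 × 0.954 = 20320
Group 4: 22800 × 0.961 = 21911
Group 5: 8900 × 0.967 = 8606
Group 6: 15900 × 0.958 = 15232
Net migration: Group 4 + 500 → 22411; Group 5 − 510 → 8096
→ [12152, 12753, 20320, 22411, 8096, 15232]
After projecting period 2:
Births: 20320 × 0.533 = 10831
Group 2: 12152 × 0.981 = 11921
Group 3: 12753 × 0.954 = 12166
Group 4: 20320 × 0.961 = 19528
Group 5: 22411 × 0.967 = 21671
Group 6: 8096 × 0.958 = 7756
Net migration: Group 4 + 500 → 20028; Group 5 − 510 → 21161
→ [10831, 11921, 12166, 20028, 21161, 7756]
Scenario B total after 2 periods: 83863
Difference B − A = 83863 − 81729 = 2134

2134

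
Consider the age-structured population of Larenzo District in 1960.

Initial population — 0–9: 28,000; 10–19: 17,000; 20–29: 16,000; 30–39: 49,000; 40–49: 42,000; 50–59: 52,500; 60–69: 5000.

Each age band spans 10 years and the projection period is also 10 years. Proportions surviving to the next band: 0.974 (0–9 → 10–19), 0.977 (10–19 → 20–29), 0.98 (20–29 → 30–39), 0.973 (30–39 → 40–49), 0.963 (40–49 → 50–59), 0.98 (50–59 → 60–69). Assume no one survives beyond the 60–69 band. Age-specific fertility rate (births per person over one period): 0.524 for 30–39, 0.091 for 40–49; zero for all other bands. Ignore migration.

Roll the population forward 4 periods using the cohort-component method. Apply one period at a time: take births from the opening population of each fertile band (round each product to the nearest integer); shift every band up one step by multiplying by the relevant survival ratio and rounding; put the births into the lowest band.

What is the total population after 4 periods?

119297

Let group 1 be 0–9 through group 7 = 60–69.
After projecting period 1:
Births: 49000 * 0.524 = 25676, 42000 * 0.091 = 3822 ⇒ total 29498
Group 2: 28000 * 0.974 = 27272
Group 3: 17000 * 0.977 = 16609
Group 4: 16000 * 0.98 = 15680
Group 5: 49000 * 0.973 = 47677
Group 6: 42000 * 0.963 = 40446
Group 7: 52500 * 0.98 = 51450
Giving 29498 / 27272 / 16609 / 15680 / 47677 / 40446 / 51450.
After projecting period 2:
Births: 15680 * 0.524 = 8216, 47677 * 0.091 = 4339 ⇒ total 12555
Group 2: 29498 * 0.974 = 28731
Group 3: 27272 * 0.977 = 26645
Group 4: 16609 * 0.98 = 16277
Group 5: 15680 * 0.973 = 15257
Group 6: 47677 * 0.963 = 45913
Group 7: 40446 * 0.98 = 39637
Giving 12555 / 28731 / 26645 / 16277 / 15257 / 45913 / 39637.
After projecting period 3:
Births: 16277 * 0.524 = 8529, 15257 * 0.091 = 1388 ⇒ total 9917
Group 2: 12555 * 0.974 = 12229
Group 3: 28731 * 0.977 = 28070
Group 4: 26645 * 0.98 = 26112
Group 5: 16277 * 0.973 = 15838
Group 6: 15257 * 0.963 = 14692
Group 7: 45913 * 0.98 = 44995
Giving 9917 / 12229 / 28070 / 26112 / 15838 / 14692 / 44995.
After projecting period 4:
Births: 26112 * 0.524 = 13683, 15838 * 0.091 = 1441 ⇒ total 15124
Group 2: 9917 * 0.974 = 9659
Group 3: 12229 * 0.977 = 11948
Group 4: 28070 * 0.98 = 27509
Group 5: 26112 * 0.973 = 25407
Group 6: 15838 * 0.963 = 15252
Group 7: 14692 * 0.98 = 14398
Giving 15124 / 9659 / 11948 / 27509 / 25407 / 15252 / 14398.
Total after period 4: 15124 + 9659 + 11948 + 27509 + 25407 + 15252 + 14398 = 119297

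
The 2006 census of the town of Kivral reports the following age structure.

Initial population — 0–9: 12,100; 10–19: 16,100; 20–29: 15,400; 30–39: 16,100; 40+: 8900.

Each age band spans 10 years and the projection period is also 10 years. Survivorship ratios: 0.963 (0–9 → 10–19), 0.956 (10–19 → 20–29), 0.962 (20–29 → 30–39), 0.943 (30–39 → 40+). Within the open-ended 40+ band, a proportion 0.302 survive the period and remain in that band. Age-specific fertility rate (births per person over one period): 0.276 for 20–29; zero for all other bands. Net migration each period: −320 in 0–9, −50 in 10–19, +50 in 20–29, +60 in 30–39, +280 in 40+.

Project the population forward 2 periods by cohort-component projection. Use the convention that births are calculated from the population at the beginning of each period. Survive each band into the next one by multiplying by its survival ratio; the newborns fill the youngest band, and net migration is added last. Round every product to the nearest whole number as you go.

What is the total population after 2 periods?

53522

Period 1.
Births: 15400 * 0.276 = 4250
10–19: 12100 * 0.963 = 11652
20–29: 16100 * 0.956 = 15392
30–39: 15400 * 0.962 = 14815
40+: 16100 * 0.943 + 8900 * 0.302 = 15182 + 2688 = 17870
Net migration: 0–9 − 320 → 3930; 10–19 − 50 → 11602; 20–29 + 50 → 15442; 30–39 + 60 → 14875; 40+ + 280 → 18150
Population now: 0–9=3930, 10–19=11602, 20–29=15442, 30–39=14875, 40+=18150
Period 2.
Births: 15442 * 0.276 = 4262
10–19: 3930 * 0.963 = 3785
20–29: 11602 * 0.956 = 11092
30–39: 15442 * 0.962 = 14855
40+: 14875 * 0.943 + 18150 * 0.302 = 14027 + 5481 = 19508
Net migration: 0–9 − 320 → 3942; 10–19 − 50 → 3735; 20–29 + 50 → 11142; 30–39 + 60 → 14915; 40+ + 280 → 19788
Population now: 0–9=3942, 10–19=3735, 20–29=11142, 30–39=14915, 40+=19788
Total after period 2: 3942 + 3735 + 11142 + 14915 + 19788 = 53522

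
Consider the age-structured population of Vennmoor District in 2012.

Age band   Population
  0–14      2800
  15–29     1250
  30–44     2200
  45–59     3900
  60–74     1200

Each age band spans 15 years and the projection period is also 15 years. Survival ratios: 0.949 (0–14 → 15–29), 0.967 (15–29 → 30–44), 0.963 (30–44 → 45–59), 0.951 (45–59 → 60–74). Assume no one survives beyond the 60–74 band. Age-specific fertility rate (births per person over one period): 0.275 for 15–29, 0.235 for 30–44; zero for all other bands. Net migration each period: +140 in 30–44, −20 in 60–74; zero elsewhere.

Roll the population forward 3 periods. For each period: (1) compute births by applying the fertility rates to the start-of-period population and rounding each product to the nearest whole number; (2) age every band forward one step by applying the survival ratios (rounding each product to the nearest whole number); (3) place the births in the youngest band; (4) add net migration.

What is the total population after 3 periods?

6611

— Period 1 —
Births: 1250 × 0.275 = 344, 2200 × 0.235 = 517 → 861
15–29: 2800 × 0.949 = 2657
30–44: 1250 × 0.967 = 1209
45–59: 2200 × 0.963 = 2119
60–74: 3900 × 0.951 = 3709
Net migration: 30–44 + 140 → 1349; 60–74 − 20 → 3689
Population now: 0–14=861, 15–29=2657, 30–44=1349, 45–59=2119, 60–74=3689
— Period 2 —
Births: 2657 × 0.275 = 731, 1349 × 0.235 = 317 → 1048
15–29: 861 × 0.949 = 817
30–44: 2657 × 0.967 = 2569
45–59: 1349 × 0.963 = 1299
60–74: 2119 × 0.951 = 2015
Net migration: 30–44 + 140 → 2709; 60–74 − 20 → 1995
Population now: 0–14=1048, 15–29=817, 30–44=2709, 45–59=1299, 60–74=1995
— Period 3 —
Births: 817 × 0.275 = 225, 2709 × 0.235 = 637 → 862
15–29: 1048 × 0.949 = 995
30–44: 817 × 0.967 = 790
45–59: 2709 × 0.963 = 2609
60–74: 1299 × 0.951 = 1235
Net migration: 30–44 + 140 → 930; 60–74 − 20 → 1215
Population now: 0–14=862, 15–29=995, 30–44=930, 45–59=2609, 60–74=1215
Total after period 3: 862 + 995 + 930 + 2609 + 1215 = 6611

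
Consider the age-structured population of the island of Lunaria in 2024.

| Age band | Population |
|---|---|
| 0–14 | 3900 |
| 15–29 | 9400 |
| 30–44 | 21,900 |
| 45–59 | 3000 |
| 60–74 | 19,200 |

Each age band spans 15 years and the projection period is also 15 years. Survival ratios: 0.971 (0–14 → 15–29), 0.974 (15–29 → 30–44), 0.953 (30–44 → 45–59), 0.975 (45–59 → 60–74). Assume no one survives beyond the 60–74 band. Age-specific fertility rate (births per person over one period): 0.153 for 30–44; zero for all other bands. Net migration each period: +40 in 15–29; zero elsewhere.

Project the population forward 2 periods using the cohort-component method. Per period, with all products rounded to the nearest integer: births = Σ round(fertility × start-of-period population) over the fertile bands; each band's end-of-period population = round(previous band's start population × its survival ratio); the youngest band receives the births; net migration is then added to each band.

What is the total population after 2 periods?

37497

(Bands numbered youngest = 1 to oldest = 5.)
[period 1]
Births: 21900 × 0.153 = 3351
Band 2: 3900 × 0.971 = 3787
Band 3: 9400 × 0.974 = 9156
Band 4: 21900 × 0.953 = 20871
Band 5: 3000 × 0.975 = 2925
Net migration: Band 2 + 40 → 3827
End of period: [3351, 3827, 9156, 20871, 2925]
[period 2]
Births: 9156 × 0.153 = 1401
Band 2: 3351 × 0.971 = 3254
Band 3: 3827 × 0.974 = 3727
Band 4: 9156 × 0.953 = 8726
Band 5: 20871 × 0.975 = 20349
Net migration: Band 2 + 40 → 3294
End of period: [1401, 3294, 3727, 8726, 20349]
Total after period 2: 1401 + 3294 + 3727 + 8726 + 20349 = 37497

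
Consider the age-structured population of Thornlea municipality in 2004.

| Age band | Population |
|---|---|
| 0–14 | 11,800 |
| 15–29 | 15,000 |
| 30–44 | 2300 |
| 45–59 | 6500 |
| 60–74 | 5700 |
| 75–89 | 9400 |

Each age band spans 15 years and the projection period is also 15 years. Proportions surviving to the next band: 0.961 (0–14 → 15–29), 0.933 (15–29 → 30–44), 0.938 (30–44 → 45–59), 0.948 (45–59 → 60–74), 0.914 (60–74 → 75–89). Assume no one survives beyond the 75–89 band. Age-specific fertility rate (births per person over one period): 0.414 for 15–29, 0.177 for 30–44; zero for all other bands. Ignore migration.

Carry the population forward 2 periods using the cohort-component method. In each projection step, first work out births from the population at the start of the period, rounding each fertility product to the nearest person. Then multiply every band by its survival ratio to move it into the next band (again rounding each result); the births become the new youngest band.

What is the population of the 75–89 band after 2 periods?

Numbering the groups 1..6 from youngest to oldest:
After projecting period 1:
Births: 15000 * 0.414 = 6210 ; 2300 * 0.177 = 407 ⇒ total 6617
Group 2: 11800 * 0.961 = 11340
Group 3: 15000 * 0.933 = 13995
Group 4: 2300 * 0.938 = 2157
Group 5: 6500 * 0.948 = 6162
Group 6: 5700 * 0.914 = 5210
→ [6617, 11340, 13995, 2157, 6162, 5210]
After projecting period 2:
Births: 11340 * 0.414 = 4695 ; 13995 * 0.177 = 2477 ⇒ total 7172
Group 2: 6617 * 0.961 = 6359
Group 3: 11340 * 0.933 = 10580
Group 4: 13995 * 0.938 = 13127
Group 5: 2157 * 0.948 = 2045
Group 6: 6162 * 0.914 = 5632
→ [7172, 6359, 10580, 13127, 2045, 5632]

5632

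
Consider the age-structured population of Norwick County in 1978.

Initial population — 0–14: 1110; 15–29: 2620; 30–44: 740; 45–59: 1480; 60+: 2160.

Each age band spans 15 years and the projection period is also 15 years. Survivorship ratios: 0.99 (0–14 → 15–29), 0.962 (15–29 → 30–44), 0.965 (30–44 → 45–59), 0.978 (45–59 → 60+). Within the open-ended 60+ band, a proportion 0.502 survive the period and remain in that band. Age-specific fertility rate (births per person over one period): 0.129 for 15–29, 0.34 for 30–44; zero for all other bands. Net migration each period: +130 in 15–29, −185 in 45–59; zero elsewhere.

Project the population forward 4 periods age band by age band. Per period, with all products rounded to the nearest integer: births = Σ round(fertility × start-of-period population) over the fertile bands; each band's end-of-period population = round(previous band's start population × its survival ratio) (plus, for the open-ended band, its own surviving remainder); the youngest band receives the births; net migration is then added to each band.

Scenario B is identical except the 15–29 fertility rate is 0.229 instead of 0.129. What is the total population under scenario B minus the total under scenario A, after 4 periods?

711

Period 1.
Births: 2620 * 0.129 = 338 ; 740 * 0.34 = 252 → total 590
15–29: 1110 * 0.99 = 1099
30–44: 2620 * 0.962 = 2520
45–59: 740 * 0.965 = 714
60+: 1480 * 0.978 + 2160 * 0.502 = 1447 + 1084 = 2531
Net migration: 15–29 + 130 → 1229; 45–59 − 185 → 529
Population now: 0–14=590, 15–29=1229, 30–44=2520, 45–59=529, 60+=2531
Period 2.
Births: 1229 * 0.129 = 159 ; 2520 * 0.34 = 857 → total 1016
15–29: 590 * 0.99 = 584
30–44: 1229 * 0.962 = 1182
45–59: 2520 * 0.965 = 2432
60+: 529 * 0.978 + 2531 * 0.502 = 517 + 1271 = 1788
Net migration: 15–29 + 130 → 714; 45–59 − 185 → 2247
Population now: 0–14=1016, 15–29=714, 30–44=1182, 45–59=2247, 60+=1788
Period 3.
Births: 714 * 0.129 = 92 ; 1182 * 0.34 = 402 → total 494
15–29: 1016 * 0.99 = 1006
30–44: 714 * 0.962 = 687
45–59: 1182 * 0.965 = 1141
60+: 2247 * 0.978 + 1788 * 0.502 = 2198 + 898 = 3096
Net migration: 15–29 + 130 → 1136; 45–59 − 185 → 956
Population now: 0–14=494, 15–29=1136, 30–44=687, 45–59=956, 60+=3096
Period 4.
Births: 1136 * 0.129 = 147 ; 687 * 0.34 = 234 → total 381
15–29: 494 * 0.99 = 489
30–44: 1136 * 0.962 = 1093
45–59: 687 * 0.965 = 663
60+: 956 * 0.978 + 3096 * 0.502 = 935 + 1554 = 2489
Net migration: 15–29 + 130 → 619; 45–59 − 185 → 478
Population now: 0–14=381, 15–29=619, 30–44=1093, 45–59=478, 60+=2489
Scenario A total after 4 periods: 5060
Scenario B projection —
Period 1.
Births: 2620 * 0.229 = 600 ; 740 * 0.34 = 252 → total 852
15–29: 1110 * 0.99 = 1099
30–44: 2620 * 0.962 = 2520
45–59: 740 * 0.965 = 714
60+: 1480 * 0.978 + 2160 * 0.502 = 1447 + 1084 = 2531
Net migration: 15–29 + 130 → 1229; 45–59 − 185 → 529
Population now: 0–14=852, 15–29=1229, 30–44=2520, 45–59=529, 60+=2531
Period 2.
Births: 1229 * 0.229 = 281 ; 2520 * 0.34 = 857 → total 1138
15–29: 852 * 0.99 = 843
30–44: 1229 * 0.962 = 1182
45–59: 2520 * 0.965 = 2432
60+: 529 * 0.978 + 2531 * 0.502 = 517 + 1271 = 1788
Net migration: 15–29 + 130 → 973; 45–59 − 185 → 2247
Population now: 0–14=1138, 15–29=973, 30–44=1182, 45–59=2247, 60+=1788
Period 3.
Births: 973 * 0.229 = 223 ; 1182 * 0.34 = 402 → total 625
15–29: 1138 * 0.99 = 1127
30–44: 973 * 0.962 = 936
45–59: 1182 * 0.965 = 1141
60+: 2247 * 0.978 + 1788 * 0.502 = 2198 + 898 = 3096
Net migration: 15–29 + 130 → 1257; 45–59 − 185 → 956
Population now: 0–14=625, 15–29=1257, 30–44=936, 45–59=956, 60+=3096
Period 4.
Births: 1257 * 0.229 = 288 ; 936 * 0.34 = 318 → total 606
15–29: 625 * 0.99 = 619
30–44: 1257 * 0.962 = 1209
45–59: 936 * 0.965 = 903
60+: 956 * 0.978 + 3096 * 0.502 = 935 + 1554 = 2489
Net migration: 15–29 + 130 → 749; 45–59 − 185 → 718
Population now: 0–14=606, 15–29=749, 30–44=1209, 45–59=718, 60+=2489
Scenario B total after 4 periods: 5771
Difference B − A = 5771 − 5060 = 711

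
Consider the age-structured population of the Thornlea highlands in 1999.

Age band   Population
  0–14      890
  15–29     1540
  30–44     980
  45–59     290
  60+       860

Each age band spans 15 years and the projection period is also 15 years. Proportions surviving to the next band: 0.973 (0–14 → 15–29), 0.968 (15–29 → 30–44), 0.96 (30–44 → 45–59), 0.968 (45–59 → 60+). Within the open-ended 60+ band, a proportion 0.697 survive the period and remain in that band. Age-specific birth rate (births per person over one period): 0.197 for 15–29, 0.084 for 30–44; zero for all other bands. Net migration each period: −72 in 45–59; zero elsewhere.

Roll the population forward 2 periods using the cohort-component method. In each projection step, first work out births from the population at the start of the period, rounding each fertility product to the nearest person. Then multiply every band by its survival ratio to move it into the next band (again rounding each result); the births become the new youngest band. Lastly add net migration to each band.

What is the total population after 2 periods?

Numbering the bands 1..5 from youngest to oldest:
— Period 1 —
Births: 1540 × 0.197 = 303  |  980 × 0.084 = 82 ⇒ total 385
Band 2: 890 × 0.973 = 866
Band 3: 1540 × 0.968 = 1491
Band 4: 980 × 0.96 = 941
Band 5: 290 × 0.968 + 860 × 0.697 = 281 + 599 = 880
Net migration: Band 4 − 72 → 869
Giving 385 / 866 / 1491 / 869 / 880.
— Period 2 —
Births: 866 × 0.197 = 171  |  1491 × 0.084 = 125 ⇒ total 296
Band 2: 385 × 0.973 = 375
Band 3: 866 × 0.968 = 838
Band 4: 1491 × 0.96 = 1431
Band 5: 869 × 0.968 + 880 × 0.697 = 841 + 613 = 1454
Net migration: Band 4 − 72 → 1359
Giving 296 / 375 / 838 / 1359 / 1454.
Total after period 2: 296 + 375 + 838 + 1359 + 1454 = 4322

4322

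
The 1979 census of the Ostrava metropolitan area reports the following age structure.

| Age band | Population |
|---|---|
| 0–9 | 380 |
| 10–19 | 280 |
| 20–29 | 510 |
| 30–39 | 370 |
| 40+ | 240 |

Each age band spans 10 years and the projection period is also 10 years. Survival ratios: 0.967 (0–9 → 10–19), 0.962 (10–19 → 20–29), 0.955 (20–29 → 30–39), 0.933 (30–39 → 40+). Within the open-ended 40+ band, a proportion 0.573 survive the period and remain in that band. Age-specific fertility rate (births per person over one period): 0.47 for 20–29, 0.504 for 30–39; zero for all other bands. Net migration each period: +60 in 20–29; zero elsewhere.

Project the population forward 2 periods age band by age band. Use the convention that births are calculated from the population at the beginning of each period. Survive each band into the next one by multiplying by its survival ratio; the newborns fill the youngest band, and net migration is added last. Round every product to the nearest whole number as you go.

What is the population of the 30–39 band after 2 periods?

314

Let band 1 be 0–9 through band 5 = 40+.
Period 1:
Births: 510 × 0.47 = 240  |  370 × 0.504 = 186 → total 426
Band 2: 380 × 0.967 = 367
Band 3: 280 × 0.962 = 269
Band 4: 510 × 0.955 = 487
Band 5: 370 × 0.933 + 240 × 0.573 = 345 + 138 = 483
Net migration: Band 3 + 60 → 329
Population now: 0–9=426, 10–19=367, 20–29=329, 30–39=487, 40+=483
Period 2:
Births: 329 × 0.47 = 155  |  487 × 0.504 = 245 → total 400
Band 2: 426 × 0.967 = 412
Band 3: 367 × 0.962 = 353
Band 4: 329 × 0.955 = 314
Band 5: 487 × 0.933 + 483 × 0.573 = 454 + 277 = 731
Net migration: Band 3 + 60 → 413
Population now: 0–9=400, 10–19=412, 20–29=413, 30–39=314, 40+=731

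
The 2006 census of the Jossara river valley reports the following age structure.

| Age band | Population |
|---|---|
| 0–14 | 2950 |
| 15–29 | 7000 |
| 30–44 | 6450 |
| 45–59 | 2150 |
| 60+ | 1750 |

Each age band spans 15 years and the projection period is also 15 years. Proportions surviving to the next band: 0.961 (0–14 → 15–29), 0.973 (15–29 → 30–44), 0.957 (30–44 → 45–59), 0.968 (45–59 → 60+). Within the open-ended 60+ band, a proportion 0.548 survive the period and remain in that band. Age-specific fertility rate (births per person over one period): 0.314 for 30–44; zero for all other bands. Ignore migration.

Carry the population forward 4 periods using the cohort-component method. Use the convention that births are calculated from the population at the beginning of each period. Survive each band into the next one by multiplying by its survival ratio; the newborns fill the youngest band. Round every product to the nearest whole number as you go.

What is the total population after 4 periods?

Numbering the bands 1..5 from youngest to oldest:
[period 1]
Births: 6450 × 0.314 = 2025
Band 2: 2950 × 0.961 = 2835
Band 3: 7000 × 0.973 = 6811
Band 4: 6450 × 0.957 = 6173
Band 5: 2150 × 0.968 + 1750 × 0.548 = 2081 + 959 = 3040
→ [2025, 2835, 6811, 6173, 3040]
[period 2]
Births: 6811 × 0.314 = 2139
Band 2: 2025 × 0.961 = 1946
Band 3: 2835 × 0.973 = 2758
Band 4: 6811 × 0.957 = 6518
Band 5: 6173 × 0.968 + 3040 × 0.548 = 5975 + 1666 = 7641
→ [2139, 1946, 2758, 6518, 7641]
[period 3]
Births: 2758 × 0.314 = 866
Band 2: 2139 × 0.961 = 2056
Band 3: 1946 × 0.973 = 1893
Band 4: 2758 × 0.957 = 2639
Band 5: 6518 × 0.968 + 7641 × 0.548 = 6309 + 4187 = 10496
→ [866, 2056, 1893, 2639, 10496]
[period 4]
Births: 1893 × 0.314 = 594
Band 2: 866 × 0.961 = 832
Band 3: 2056 × 0.973 = 2000
Band 4: 1893 × 0.957 = 1812
Band 5: 2639 × 0.968 + 10496 × 0.548 = 2555 + 5752 = 8307
→ [594, 832, 2000, 1812, 8307]
Total after period 4: 594 + 832 + 2000 + 1812 + 8307 = 13545

13545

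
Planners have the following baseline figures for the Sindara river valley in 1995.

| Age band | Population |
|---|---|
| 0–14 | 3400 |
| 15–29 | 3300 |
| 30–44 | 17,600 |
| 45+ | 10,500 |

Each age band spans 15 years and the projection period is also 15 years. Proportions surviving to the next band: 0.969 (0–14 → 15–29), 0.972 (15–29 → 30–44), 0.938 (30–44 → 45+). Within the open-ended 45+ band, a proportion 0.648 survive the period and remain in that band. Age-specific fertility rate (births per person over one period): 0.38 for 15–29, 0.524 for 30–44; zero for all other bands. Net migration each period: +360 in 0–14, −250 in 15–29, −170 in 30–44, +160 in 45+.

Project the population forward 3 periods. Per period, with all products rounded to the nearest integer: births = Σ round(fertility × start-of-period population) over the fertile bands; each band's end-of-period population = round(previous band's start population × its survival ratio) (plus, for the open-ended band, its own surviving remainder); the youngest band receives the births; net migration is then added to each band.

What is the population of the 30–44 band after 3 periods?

(Groups numbered youngest = 1 to oldest = 4.)
Period 1.
Births: 3300 × 0.38 = 1254, 17600 × 0.524 = 9222 → total 10476
Group 2: 3400 × 0.969 = 3295
Group 3: 3300 × 0.972 = 3208
Group 4: 17600 × 0.938 + 10500 × 0.648 = 16509 + 6804 = 23313
Net migration: Group 1 + 360 → 10836; Group 2 − 250 → 3045; Group 3 − 170 → 3038; Group 4 + 160 → 23473
→ [10836, 3045, 3038, 23473]
Period 2.
Births: 3045 × 0.38 = 1157, 3038 × 0.524 = 1592 → total 2749
Group 2: 10836 × 0.969 = 10500
Group 3: 3045 × 0.972 = 2960
Group 4: 3038 × 0.938 + 23473 × 0.648 = 2850 + 15211 = 18061
Net migration: Group 1 + 360 → 3109; Group 2 − 250 → 10250; Group 3 − 170 → 2790; Group 4 + 160 → 18221
→ [3109, 10250, 2790, 18221]
Period 3.
Births: 10250 × 0.38 = 3895, 2790 × 0.524 = 1462 → total 5357
Group 2: 3109 × 0.969 = 3013
Group 3: 10250 × 0.972 = 9963
Group 4: 2790 × 0.938 + 18221 × 0.648 = 2617 + 11807 = 14424
Net migration: Group 1 + 360 → 5717; Group 2 − 250 → 2763; Group 3 − 170 → 9793; Group 4 + 160 → 14584
→ [5717, 2763, 9793, 14584]

9793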